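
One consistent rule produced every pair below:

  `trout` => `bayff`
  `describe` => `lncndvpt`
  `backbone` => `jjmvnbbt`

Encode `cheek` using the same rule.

In trout: t→b is +8, r→a is +9, o→y is +10, u→f is +11 — the shift increases by 1 each position. The shift increases by 1 at each position, starting from +8: 8, 9, 10, ….
For cheek: c+8=k, h+9=q, e+10=o, e+11=p, k+12=w.

kqopw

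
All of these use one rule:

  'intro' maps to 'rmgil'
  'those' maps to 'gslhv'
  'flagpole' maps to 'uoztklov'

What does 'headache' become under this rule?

svzwzxsv

Each pair mirrors across the alphabet (i↔r, n↔m, t↔g): positions sum to 25. Each letter is replaced by its mirror in the alphabet: a↔z, b↔y, c↔x, and so on (the Atbash cipher).
Applying it to headache: h↔s, e↔v, a↔z, d↔w, a↔z, c↔x, h↔s, e↔v.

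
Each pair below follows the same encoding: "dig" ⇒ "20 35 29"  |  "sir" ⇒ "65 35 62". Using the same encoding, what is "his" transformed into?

32 35 65

With a=1..z=26, the number is 3·pos + 8.
On his: h=8→32, i=9→35, s=19→65.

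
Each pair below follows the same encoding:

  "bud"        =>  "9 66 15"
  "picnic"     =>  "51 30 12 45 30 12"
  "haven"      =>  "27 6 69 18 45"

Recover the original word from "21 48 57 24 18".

forge

b(#2)→9 and u(#21)→66: differences scale by 3, so n = 3·pos + 3. Each letter becomes 3×(its alphabet position, a=1..z=26) + 3.
Reversing it on 21 48 57 24 18: 21→(21−3)÷3=6=f, 48→(48−3)÷3=15=o, 57→(57−3)÷3=18=r, 24→(24−3)÷3=7=g, 18→(18−3)÷3=5=e.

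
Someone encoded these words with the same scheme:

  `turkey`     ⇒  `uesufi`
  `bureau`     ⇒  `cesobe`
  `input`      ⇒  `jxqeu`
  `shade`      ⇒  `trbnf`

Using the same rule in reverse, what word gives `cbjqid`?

bright

Shifts by position in turkey: pos 0: t→u (+1), pos 1: u→e (+10), pos 2: r→s (+1), pos 3: k→u (+10) — repeating every 2. The shifts repeat in a cycle of length 2: positions 0,1,… shift by +1, +10, then the pattern repeats.
Reversing it on cbjqid: c−1=b, b−10=r, j−1=i, q−10=g, i−1=h, d−10=t.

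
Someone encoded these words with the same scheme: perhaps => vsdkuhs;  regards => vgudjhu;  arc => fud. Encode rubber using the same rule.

uheexu

Two steps: reverse the string, then apply a Caesar shift of +3.
For rubber: reverse → rebbur; then shift: r+3=u, e+3=h, b+3=e, b+3=e, u+3=x, r+3=u.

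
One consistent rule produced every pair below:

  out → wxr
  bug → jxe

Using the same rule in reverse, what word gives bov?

sly

The output letters match the input read backwards, each shifted +3: out reversed is tuo. The word is reversed, then every letter is shifted forward by 3.
Reversing it on bov: shift back: b−3=y, o−3=l, v−3=s → yls; then reverse → sly.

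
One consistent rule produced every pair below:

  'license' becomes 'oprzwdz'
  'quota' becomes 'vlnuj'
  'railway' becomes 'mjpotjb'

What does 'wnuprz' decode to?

notice

l(11)→o(14) and i(8)→p(15) fit y≡17x+9 (mod 26); the inverse of 17 mod 26 is 23. This is an affine cipher: with a=0,…,z=25, each position x becomes (17x+9) mod 26.
Reversing it on wnuprz: w(22)→23·(22−9)≡13=n; n(13)→23·(13−9)≡14=o; u(20)→23·(20−9)≡19=t; p(15)→23·(15−9)≡8=i; r(17)→23·(17−9)≡2=c; z(25)→23·(25−9)≡4=e (all mod 26).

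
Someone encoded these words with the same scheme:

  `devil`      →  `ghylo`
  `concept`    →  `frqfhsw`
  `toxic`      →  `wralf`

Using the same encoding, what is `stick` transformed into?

vwlfn

Compare letters: d→g is +3, e→h is +3, v→y is +3 — a constant shift. Every letter moves 3 places later in the alphabet, wrapping around z→a.
On stick: s+3=v, t+3=w, i+3=l, c+3=f, k+3=n.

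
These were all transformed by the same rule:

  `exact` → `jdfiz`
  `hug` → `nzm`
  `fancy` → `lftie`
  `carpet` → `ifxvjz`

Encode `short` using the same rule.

Vowels shift forward by 5 and consonants shift forward by 6.
On short: s(cons)+6=y, h(cons)+6=n, o(vowel)+5=t, r(cons)+6=x, t(cons)+6=z.

yntxz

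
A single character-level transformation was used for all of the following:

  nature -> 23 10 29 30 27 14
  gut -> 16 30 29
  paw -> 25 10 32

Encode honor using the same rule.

17 24 23 24 27

n is letter #14 and maps to 23: an offset of 9. The number is (letter's place in the alphabet, a=1) + 9.
On honor: h=8→17, o=15→24, n=14→23, o=15→24, r=18→27.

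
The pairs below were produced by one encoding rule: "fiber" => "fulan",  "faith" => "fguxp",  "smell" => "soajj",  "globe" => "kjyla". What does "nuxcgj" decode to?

f(5)→f(5) and i(8)→u(20) fit y≡5x+6 (mod 26); the inverse of 5 mod 26 is 21. Each letter's alphabet position (a=0..z=25) is mapped through 5·x+6 mod 26 — an affine cipher.
Undoing it on nuxcgj: n(13)→21·(13−6)≡17=r; u(20)→21·(20−6)≡8=i; x(23)→21·(23−6)≡19=t; c(2)→21·(2−6)≡20=u; g(6)→21·(6−6)≡0=a; j(9)→21·(9−6)≡11=l (all mod 26).

ritual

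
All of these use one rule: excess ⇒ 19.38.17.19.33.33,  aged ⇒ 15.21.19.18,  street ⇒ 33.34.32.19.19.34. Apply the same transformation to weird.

e is letter #5 and maps to 19: an offset of 14. Letters become their 1-based position plus 14 (so a→15, b→16, …).
On weird: w=23→37, e=5→19, i=9→23, r=18→32, d=4→18.

37.19.23.32.18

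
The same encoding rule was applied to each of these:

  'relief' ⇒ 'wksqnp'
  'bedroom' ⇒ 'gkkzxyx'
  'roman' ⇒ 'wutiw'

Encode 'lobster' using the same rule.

quiacoc

The shift increases by 1 at each position, starting from +5: 5, 6, 7, ….
On lobster: l+5=q, o+6=u, b+7=i, s+8=a, t+9=c, e+10=o, r+11=c.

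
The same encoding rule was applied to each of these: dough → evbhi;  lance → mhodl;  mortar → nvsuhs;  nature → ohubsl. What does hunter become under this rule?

Two shifts are in play — +7 for a/e/i/o/u, +1 for every other letter.
Applying it to hunter: h(cons)+1=i, u(vowel)+7=b, n(cons)+1=o, t(cons)+1=u, e(vowel)+7=l, r(cons)+1=s.

ibouls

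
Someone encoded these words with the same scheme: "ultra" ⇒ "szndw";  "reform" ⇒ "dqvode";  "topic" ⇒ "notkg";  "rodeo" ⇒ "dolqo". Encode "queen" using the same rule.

ysqqj

This is an affine cipher: with a=0,…,z=25, each position x becomes (5x+22) mod 26.
Applying it to queen: q(16)→5·16+22≡24=y; u(20)→5·20+22≡18=s; e(4)→5·4+22≡16=q; e(4)→5·4+22≡16=q; n(13)→5·13+22≡9=j (all mod 26).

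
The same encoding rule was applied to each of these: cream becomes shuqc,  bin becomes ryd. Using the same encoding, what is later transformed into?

Compare letters: c→s is +16, r→h is +16, e→u is +16 — a constant shift. Every letter moves 16 places later in the alphabet, wrapping around z→a.
For later: l+16=b, a+16=q, t+16=j, e+16=u, r+16=h.

bqjuh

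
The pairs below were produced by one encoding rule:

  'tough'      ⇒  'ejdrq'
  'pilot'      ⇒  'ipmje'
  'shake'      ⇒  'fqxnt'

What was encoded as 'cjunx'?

t(19)→e(4) and o(14)→j(9) fit y≡25x+23 (mod 26); the inverse of 25 mod 26 is 25. Treating letters as 0–25, the rule is x ↦ 25x + 23 (mod 26).
Reversing it on cjunx: c(2)→25·(2−23)≡21=v; j(9)→25·(9−23)≡14=o; u(20)→25·(20−23)≡3=d; n(13)→25·(13−23)≡10=k; x(23)→25·(23−23)≡0=a (all mod 26).

vodka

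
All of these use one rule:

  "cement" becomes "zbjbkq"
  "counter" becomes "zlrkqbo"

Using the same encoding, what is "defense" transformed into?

Compare letters: c→z is +23, e→b is +23, m→j is +23 — a constant shift. Every letter moves 23 places later in the alphabet, wrapping around z→a.
Applying it to defense: d+23=a, e+23=b, f+23=c, e+23=b, n+23=k, s+23=p, e+23=b.

abcbkpb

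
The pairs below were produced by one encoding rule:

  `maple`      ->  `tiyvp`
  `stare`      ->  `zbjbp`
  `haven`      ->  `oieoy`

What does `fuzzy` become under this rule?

The shift increases by 1 at each position, starting from +7: 7, 8, 9, ….
On fuzzy: f+7=m, u+8=c, z+9=i, z+10=j, y+11=j.

mcijj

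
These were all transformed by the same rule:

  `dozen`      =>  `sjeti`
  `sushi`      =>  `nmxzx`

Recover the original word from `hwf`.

The output letters match the input read backwards, each shifted +5: dozen reversed is nezod. Read the word backwards and shift each letter +5.
Reversing it on hwf: shift back: h−5=c, w−5=r, f−5=a → cra; then reverse → arc.

arc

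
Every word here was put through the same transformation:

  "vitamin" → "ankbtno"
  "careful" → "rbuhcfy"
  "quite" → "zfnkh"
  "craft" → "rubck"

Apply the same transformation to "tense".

v(21)→a(0) and i(8)→n(13) fit y≡21x+1 (mod 26); the inverse of 21 mod 26 is 5. Each letter's alphabet position (a=0..z=25) is mapped through 21·x+1 mod 26 — an affine cipher.
For tense: t(19)→21·19+1≡10=k; e(4)→21·4+1≡7=h; n(13)→21·13+1≡14=o; s(18)→21·18+1≡15=p; e(4)→21·4+1≡7=h (all mod 26).

khoph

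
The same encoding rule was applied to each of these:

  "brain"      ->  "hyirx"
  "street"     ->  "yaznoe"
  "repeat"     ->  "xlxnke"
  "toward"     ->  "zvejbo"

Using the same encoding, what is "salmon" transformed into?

Letter i (0-indexed) is shifted by i+6, so successive shifts are 6, 7, 8, ….
On salmon: s+6=y, a+7=h, l+8=t, m+9=v, o+10=y, n+11=y.

yhtvyy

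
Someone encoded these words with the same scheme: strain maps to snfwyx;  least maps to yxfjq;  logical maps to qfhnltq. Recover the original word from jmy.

the

The word is reversed, then every letter is shifted forward by 5.
Reversing it on jmy: shift back: j−5=e, m−5=h, y−5=t → eht; then reverse → the.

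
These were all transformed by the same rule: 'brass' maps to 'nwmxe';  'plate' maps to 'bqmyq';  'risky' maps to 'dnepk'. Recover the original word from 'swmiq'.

The shifts repeat in a cycle of length 2: positions 0,1,… shift by +12, +5, then the pattern repeats.
Reversing it on swmiq: s−12=g, w−5=r, m−12=a, i−5=d, q−12=e.

grade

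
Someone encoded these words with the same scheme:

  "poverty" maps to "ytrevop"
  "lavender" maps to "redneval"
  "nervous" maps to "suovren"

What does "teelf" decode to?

fleet

The output letters match the input read backwards: poverty reversed is ytrevop. It's just the letters in reverse order.
Undoing it on teelf: then reverse → fleet.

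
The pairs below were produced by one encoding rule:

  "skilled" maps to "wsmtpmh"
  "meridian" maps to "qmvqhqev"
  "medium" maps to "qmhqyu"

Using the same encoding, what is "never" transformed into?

Shifts by position in skilled: pos 0: s→w (+4), pos 1: k→s (+8), pos 2: i→m (+4), pos 3: l→t (+8) — repeating every 2. It's a Vigenère-style cipher with numeric key [4,8]: position i shifts by key[i mod 2].
Applying it to never: n+4=r, e+8=m, v+4=z, e+8=m, r+4=v.

rmzmv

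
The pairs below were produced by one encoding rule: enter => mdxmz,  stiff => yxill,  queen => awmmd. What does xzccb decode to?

troop

e(4)→m(12) and n(13)→d(3) fit y≡25x+16 (mod 26); the inverse of 25 mod 26 is 25. Each letter's alphabet position (a=0..z=25) is mapped through 25·x+16 mod 26 — an affine cipher.
Decoding xzccb: x(23)→25·(23−16)≡19=t; z(25)→25·(25−16)≡17=r; c(2)→25·(2−16)≡14=o; c(2)→25·(2−16)≡14=o; b(1)→25·(1−16)≡15=p (all mod 26).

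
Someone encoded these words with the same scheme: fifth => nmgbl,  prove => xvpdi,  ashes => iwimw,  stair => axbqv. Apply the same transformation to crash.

kvbal

Shifts by position in fifth: pos 0: f→n (+8), pos 1: i→m (+4), pos 2: f→g (+1), pos 3: t→b (+8), pos 4: h→l (+4) — repeating every 3. It's a Vigenère-style cipher with numeric key [8,4,1]: position i shifts by key[i mod 3].
On crash: c+8=k, r+4=v, a+1=b, s+8=a, h+4=l.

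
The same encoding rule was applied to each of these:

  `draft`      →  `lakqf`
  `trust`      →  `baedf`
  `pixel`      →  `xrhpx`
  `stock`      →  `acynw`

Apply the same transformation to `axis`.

In draft: d→l is +8, r→a is +9, a→k is +10, f→q is +11 — the shift increases by 1 each position. Each letter shifts forward by (position + 8), i.e. 8, 9, 10, … — the shift grows by one for each successive letter.
Applying it to axis: a+8=i, x+9=g, i+10=s, s+11=d.

igsd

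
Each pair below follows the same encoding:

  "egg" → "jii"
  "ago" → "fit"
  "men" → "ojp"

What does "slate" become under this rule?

unfvj

The shift depends on letter class: consonant g→i is +2, but vowel e→j is +5. Two shifts are in play — +5 for a/e/i/o/u, +2 for every other letter.
Applying it to slate: s(cons)+2=u, l(cons)+2=n, a(vowel)+5=f, t(cons)+2=v, e(vowel)+5=j.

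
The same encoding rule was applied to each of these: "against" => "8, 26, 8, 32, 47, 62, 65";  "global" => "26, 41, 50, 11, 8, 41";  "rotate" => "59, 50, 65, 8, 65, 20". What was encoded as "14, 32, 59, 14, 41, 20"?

circle

Each letter becomes 3×(its alphabet position, a=1..z=26) + 5.
Decoding 14, 32, 59, 14, 41, 20: 14→(14−5)÷3=3=c, 32→(32−5)÷3=9=i, 59→(59−5)÷3=18=r, 14→(14−5)÷3=3=c, 41→(41−5)÷3=12=l, 20→(20−5)÷3=5=e.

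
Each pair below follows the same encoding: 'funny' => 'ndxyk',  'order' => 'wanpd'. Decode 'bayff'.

Each letter shifts forward by (position + 8), i.e. 8, 9, 10, … — the shift grows by one for each successive letter.
Decoding bayff: b−8=t, a−9=r, y−10=o, f−11=u, f−12=t.

trout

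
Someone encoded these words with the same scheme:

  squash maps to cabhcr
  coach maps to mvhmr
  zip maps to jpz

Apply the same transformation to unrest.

bxblcd

The shift depends on letter class: consonant s→c is +10, but vowel u→b is +7. Two shifts are in play — +7 for a/e/i/o/u, +10 for every other letter.
Applying it to unrest: u(vowel)+7=b, n(cons)+10=x, r(cons)+10=b, e(vowel)+7=l, s(cons)+10=c, t(cons)+10=d.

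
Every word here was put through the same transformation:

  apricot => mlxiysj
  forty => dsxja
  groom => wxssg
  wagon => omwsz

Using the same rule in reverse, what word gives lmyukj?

packet

a(0)→m(12) and p(15)→l(11) fit y≡19x+12 (mod 26); the inverse of 19 mod 26 is 11. Each letter's alphabet position (a=0..z=25) is mapped through 19·x+12 mod 26 — an affine cipher.
Reversing it on lmyukj: l(11)→11·(11−12)≡15=p; m(12)→11·(12−12)≡0=a; y(24)→11·(24−12)≡2=c; u(20)→11·(20−12)≡10=k; k(10)→11·(10−12)≡4=e; j(9)→11·(9−12)≡19=t (all mod 26).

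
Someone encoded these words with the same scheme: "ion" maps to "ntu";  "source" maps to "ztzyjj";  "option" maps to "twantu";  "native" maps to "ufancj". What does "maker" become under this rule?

The shift depends on letter class: consonant n→u is +7, but vowel i→n is +5. The rule splits by letter class: vowels +5, consonants +7.
For maker: m(cons)+7=t, a(vowel)+5=f, k(cons)+7=r, e(vowel)+5=j, r(cons)+7=y.

tfrjy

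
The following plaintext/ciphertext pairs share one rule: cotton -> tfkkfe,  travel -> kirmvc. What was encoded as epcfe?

nylon

Compare letters: c→t is +17, o→f is +17, t→k is +17 — a constant shift. This is a Caesar cipher with shift 17.
Reversing it on epcfe: e−17=n, p−17=y, c−17=l, f−17=o, e−17=n.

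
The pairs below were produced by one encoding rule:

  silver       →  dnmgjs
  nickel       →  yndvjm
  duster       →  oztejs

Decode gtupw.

Shifts by position in silver: pos 0: s→d (+11), pos 1: i→n (+5), pos 2: l→m (+1), pos 3: v→g (+11), pos 4: e→j (+5), pos 5: r→s (+1) — repeating every 3. A repeating key of period 3 is used — shifts +11, +5, +1 over and over.
Reversing it on gtupw: g−11=v, t−5=o, u−1=t, p−11=e, w−5=r.

voter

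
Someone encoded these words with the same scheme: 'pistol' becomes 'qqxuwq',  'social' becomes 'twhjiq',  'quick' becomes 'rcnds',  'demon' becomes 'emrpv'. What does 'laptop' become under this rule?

miuuwu

A repeating key of period 3 is used — shifts +1, +8, +5 over and over.
Applying it to laptop: l+1=m, a+8=i, p+5=u, t+1=u, o+8=w, p+5=u.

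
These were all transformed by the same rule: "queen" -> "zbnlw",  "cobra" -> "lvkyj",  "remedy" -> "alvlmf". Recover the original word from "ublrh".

lucky

A repeating key of period 2 is used — shifts +9, +7 over and over.
Decoding ublrh: u−9=l, b−7=u, l−9=c, r−7=k, h−9=y.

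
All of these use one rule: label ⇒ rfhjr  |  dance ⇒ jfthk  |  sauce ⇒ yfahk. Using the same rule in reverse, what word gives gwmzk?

Shifts by position in label: pos 0: l→r (+6), pos 1: a→f (+5), pos 2: b→h (+6), pos 3: e→j (+5) — repeating every 2. The shifts repeat in a cycle of length 2: positions 0,1,… shift by +6, +5, then the pattern repeats.
Undoing it on gwmzk: g−6=a, w−5=r, m−6=g, z−5=u, k−6=e.

argue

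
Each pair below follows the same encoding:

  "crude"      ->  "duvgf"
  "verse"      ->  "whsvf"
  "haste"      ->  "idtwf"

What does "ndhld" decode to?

Shifts by position in crude: pos 0: c→d (+1), pos 1: r→u (+3), pos 2: u→v (+1), pos 3: d→g (+3) — repeating every 2. A repeating key of period 2 is used — shifts +1, +3 over and over.
Undoing it on ndhld: n−1=m, d−3=a, h−1=g, l−3=i, d−1=c.

magic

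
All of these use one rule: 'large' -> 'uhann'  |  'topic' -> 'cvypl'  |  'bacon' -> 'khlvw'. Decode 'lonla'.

Shifts by position in large: pos 0: l→u (+9), pos 1: a→h (+7), pos 2: r→a (+9), pos 3: g→n (+7) — repeating every 2. A repeating key of period 2 is used — shifts +9, +7 over and over.
Undoing it on lonla: l−9=c, o−7=h, n−9=e, l−7=e, a−9=r.

cheer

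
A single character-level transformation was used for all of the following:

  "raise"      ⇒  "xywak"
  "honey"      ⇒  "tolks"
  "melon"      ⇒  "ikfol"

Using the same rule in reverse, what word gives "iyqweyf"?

r(17)→x(23) and a(0)→y(24) fit y≡3x+24 (mod 26); the inverse of 3 mod 26 is 9. Each letter's alphabet position (a=0..z=25) is mapped through 3·x+24 mod 26 — an affine cipher.
Decoding iyqweyf: i(8)→9·(8−24)≡12=m; y(24)→9·(24−24)≡0=a; q(16)→9·(16−24)≡6=g; w(22)→9·(22−24)≡8=i; e(4)→9·(4−24)≡2=c; y(24)→9·(24−24)≡0=a; f(5)→9·(5−24)≡11=l (all mod 26).

magical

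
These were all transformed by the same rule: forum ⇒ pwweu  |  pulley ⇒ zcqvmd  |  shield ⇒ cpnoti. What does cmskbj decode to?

The shifts repeat in a cycle of length 3: positions 0,1,… shift by +10, +8, +5, then the pattern repeats.
Undoing it on cmskbj: c−10=s, m−8=e, s−5=n, k−10=a, b−8=t, j−5=e.

senate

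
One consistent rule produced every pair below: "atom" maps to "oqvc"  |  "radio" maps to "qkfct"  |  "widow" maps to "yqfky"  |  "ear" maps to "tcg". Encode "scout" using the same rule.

The output letters match the input read backwards, each shifted +2: atom reversed is mota. Read the word backwards and shift each letter +2.
For scout: reverse → tuocs; then shift: t+2=v, u+2=w, o+2=q, c+2=e, s+2=u.

vwqeu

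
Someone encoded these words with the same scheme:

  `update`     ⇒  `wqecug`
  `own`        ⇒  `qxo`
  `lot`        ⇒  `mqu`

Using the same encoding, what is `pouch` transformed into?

The shift depends on letter class: consonant p→q is +1, but vowel u→w is +2. Vowels shift forward by 2 and consonants shift forward by 1.
Applying it to pouch: p(cons)+1=q, o(vowel)+2=q, u(vowel)+2=w, c(cons)+1=d, h(cons)+1=i.

qqwdi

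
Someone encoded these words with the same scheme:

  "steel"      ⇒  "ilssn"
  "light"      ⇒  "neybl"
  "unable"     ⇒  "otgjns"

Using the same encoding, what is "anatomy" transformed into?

s(18)→i(8) and t(19)→l(11) fit y≡3x+6 (mod 26); the inverse of 3 mod 26 is 9. This is an affine cipher: with a=0,…,z=25, each position x becomes (3x+6) mod 26.
Applying it to anatomy: a(0)→3·0+6≡6=g; n(13)→3·13+6≡19=t; a(0)→3·0+6≡6=g; t(19)→3·19+6≡11=l; o(14)→3·14+6≡22=w; m(12)→3·12+6≡16=q; y(24)→3·24+6≡0=a (all mod 26).

gtglwqa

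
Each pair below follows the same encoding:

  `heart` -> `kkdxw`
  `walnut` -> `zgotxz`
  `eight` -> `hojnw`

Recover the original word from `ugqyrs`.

ransom

It's a Vigenère-style cipher with numeric key [3,6]: position i shifts by key[i mod 2].
Reversing it on ugqyrs: u−3=r, g−6=a, q−3=n, y−6=s, r−3=o, s−6=m.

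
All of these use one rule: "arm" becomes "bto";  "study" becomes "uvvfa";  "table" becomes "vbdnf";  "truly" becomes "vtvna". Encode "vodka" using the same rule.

xpfmb

The shift depends on letter class: consonant r→t is +2, but vowel a→b is +1. Vowels shift forward by 1 and consonants shift forward by 2.
For vodka: v(cons)+2=x, o(vowel)+1=p, d(cons)+2=f, k(cons)+2=m, a(vowel)+1=b.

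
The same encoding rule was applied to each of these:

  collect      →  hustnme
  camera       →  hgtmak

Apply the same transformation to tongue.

In collect: c→h is +5, o→u is +6, l→s is +7, l→t is +8 — the shift increases by 1 each position. Each letter shifts forward by (position + 5), i.e. 5, 6, 7, … — the shift grows by one for each successive letter.
Applying it to tongue: t+5=y, o+6=u, n+7=u, g+8=o, u+9=d, e+10=o.

yuuodo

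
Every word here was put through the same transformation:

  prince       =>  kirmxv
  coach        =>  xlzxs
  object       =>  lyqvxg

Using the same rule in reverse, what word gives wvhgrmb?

destiny

Each pair mirrors across the alphabet (p↔k, r↔i, i↔r): positions sum to 25. This is the alphabet-reversal cipher (Atbash): a becomes z, b becomes y, etc.
Reversing it on wvhgrmb: w↔d, v↔e, h↔s, g↔t, r↔i, m↔n, b↔y.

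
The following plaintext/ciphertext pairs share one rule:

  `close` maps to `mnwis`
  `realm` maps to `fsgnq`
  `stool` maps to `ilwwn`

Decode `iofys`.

surge

c(2)→m(12) and l(11)→n(13) fit y≡3x+6 (mod 26); the inverse of 3 mod 26 is 9. Treating letters as 0–25, the rule is x ↦ 3x + 6 (mod 26).
Decoding iofys: i(8)→9·(8−6)≡18=s; o(14)→9·(14−6)≡20=u; f(5)→9·(5−6)≡17=r; y(24)→9·(24−6)≡6=g; s(18)→9·(18−6)≡4=e (all mod 26).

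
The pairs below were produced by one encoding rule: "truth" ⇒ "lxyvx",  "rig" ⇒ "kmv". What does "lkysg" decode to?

cough

The output letters match the input read backwards, each shifted +4: truth reversed is hturt. Two steps: reverse the string, then apply a Caesar shift of +4.
Reversing it on lkysg: shift back: l−4=h, k−4=g, y−4=u, s−4=o, g−4=c → hguoc; then reverse → cough.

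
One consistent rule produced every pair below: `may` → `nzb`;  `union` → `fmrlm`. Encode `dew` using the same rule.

wvd

Letters are reflected about the middle of the alphabet (position → 25−position): Atbash.
For dew: d↔w, e↔v, w↔d.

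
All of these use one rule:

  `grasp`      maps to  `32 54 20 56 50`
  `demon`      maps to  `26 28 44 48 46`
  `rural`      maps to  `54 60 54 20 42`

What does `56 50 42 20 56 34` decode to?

With a=1..z=26, the number is 2·pos + 18.
Undoing it on 56 50 42 20 56 34: 56→(56−18)÷2=19=s, 50→(50−18)÷2=16=p, 42→(42−18)÷2=12=l, 20→(20−18)÷2=1=a, 56→(56−18)÷2=19=s, 34→(34−18)÷2=8=h.

splash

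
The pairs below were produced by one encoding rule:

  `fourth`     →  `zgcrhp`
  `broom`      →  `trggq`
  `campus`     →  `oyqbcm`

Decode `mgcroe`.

f(5)→z(25) and o(14)→g(6) fit y≡21x+24 (mod 26); the inverse of 21 mod 26 is 5. Each letter's alphabet position (a=0..z=25) is mapped through 21·x+24 mod 26 — an affine cipher.
Decoding mgcroe: m(12)→5·(12−24)≡18=s; g(6)→5·(6−24)≡14=o; c(2)→5·(2−24)≡20=u; r(17)→5·(17−24)≡17=r; o(14)→5·(14−24)≡2=c; e(4)→5·(4−24)≡4=e (all mod 26).

source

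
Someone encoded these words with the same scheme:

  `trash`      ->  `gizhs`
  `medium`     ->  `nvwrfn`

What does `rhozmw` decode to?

island

Each letter is replaced by its mirror in the alphabet: a↔z, b↔y, c↔x, and so on (the Atbash cipher).
Decoding rhozmw: r↔i, h↔s, o↔l, z↔a, m↔n, w↔d.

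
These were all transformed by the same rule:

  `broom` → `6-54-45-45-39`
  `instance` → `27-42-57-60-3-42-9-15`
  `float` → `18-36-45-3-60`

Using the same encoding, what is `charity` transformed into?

9-24-3-54-27-60-75

b(#2)→6 and r(#18)→54: differences scale by 3, so n = 3·pos + 0. The formula is n = 3×(alphabet index, a=1).
On charity: c=3→9, h=8→24, a=1→3, r=18→54, i=9→27, t=20→60, y=25→75.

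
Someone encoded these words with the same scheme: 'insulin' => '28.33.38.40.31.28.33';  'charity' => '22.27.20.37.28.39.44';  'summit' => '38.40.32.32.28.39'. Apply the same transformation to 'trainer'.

The number is (letter's place in the alphabet, a=1) + 19.
For trainer: t=20→39, r=18→37, a=1→20, i=9→28, n=14→33, e=5→24, r=18→37.

39.37.20.28.33.24.37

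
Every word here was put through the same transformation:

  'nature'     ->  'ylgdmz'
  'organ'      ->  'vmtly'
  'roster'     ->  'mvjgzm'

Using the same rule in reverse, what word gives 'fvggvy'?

n(13)→y(24) and a(0)→l(11) fit y≡23x+11 (mod 26); the inverse of 23 mod 26 is 17. This is an affine cipher: with a=0,…,z=25, each position x becomes (23x+11) mod 26.
Decoding fvggvy: f(5)→17·(5−11)≡2=c; v(21)→17·(21−11)≡14=o; g(6)→17·(6−11)≡19=t; g(6)→17·(6−11)≡19=t; v(21)→17·(21−11)≡14=o; y(24)→17·(24−11)≡13=n (all mod 26).

cotton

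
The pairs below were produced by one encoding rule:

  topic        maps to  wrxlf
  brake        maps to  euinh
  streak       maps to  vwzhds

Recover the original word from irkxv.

Shifts by position in topic: pos 0: t→w (+3), pos 1: o→r (+3), pos 2: p→x (+8), pos 3: i→l (+3), pos 4: c→f (+3) — repeating every 3. A repeating key of period 3 is used — shifts +3, +3, +8 over and over.
Reversing it on irkxv: i−3=f, r−3=o, k−8=c, x−3=u, v−3=s.

focus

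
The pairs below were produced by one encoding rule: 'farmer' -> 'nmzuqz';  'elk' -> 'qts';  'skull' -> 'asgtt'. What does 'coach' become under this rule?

The shift depends on letter class: consonant f→n is +8, but vowel a→m is +12. Vowels shift forward by 12 and consonants shift forward by 8.
On coach: c(cons)+8=k, o(vowel)+12=a, a(vowel)+12=m, c(cons)+8=k, h(cons)+8=p.

kamkp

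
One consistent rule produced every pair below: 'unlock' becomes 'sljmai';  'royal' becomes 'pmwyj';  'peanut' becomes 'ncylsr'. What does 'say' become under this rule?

qyw

Every letter moves 24 places later in the alphabet, wrapping around z→a.
Applying it to say: s+24=q, a+24=y, y+24=w.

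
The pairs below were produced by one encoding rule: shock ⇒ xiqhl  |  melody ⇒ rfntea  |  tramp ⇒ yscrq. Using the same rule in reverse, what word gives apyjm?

Shifts by position in shock: pos 0: s→x (+5), pos 1: h→i (+1), pos 2: o→q (+2), pos 3: c→h (+5), pos 4: k→l (+1) — repeating every 3. A repeating key of period 3 is used — shifts +5, +1, +2 over and over.
Decoding apyjm: a−5=v, p−1=o, y−2=w, j−5=e, m−1=l.

vowel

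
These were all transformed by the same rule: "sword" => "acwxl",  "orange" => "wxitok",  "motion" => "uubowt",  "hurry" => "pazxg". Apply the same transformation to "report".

Shifts by position in sword: pos 0: s→a (+8), pos 1: w→c (+6), pos 2: o→w (+8), pos 3: r→x (+6) — repeating every 2. The shifts repeat in a cycle of length 2: positions 0,1,… shift by +8, +6, then the pattern repeats.
Applying it to report: r+8=z, e+6=k, p+8=x, o+6=u, r+8=z, t+6=z.

zkxuzz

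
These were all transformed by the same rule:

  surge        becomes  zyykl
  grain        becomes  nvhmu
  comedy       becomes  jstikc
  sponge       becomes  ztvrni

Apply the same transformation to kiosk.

Shifts by position in surge: pos 0: s→z (+7), pos 1: u→y (+4), pos 2: r→y (+7), pos 3: g→k (+4) — repeating every 2. It's a Vigenère-style cipher with numeric key [7,4]: position i shifts by key[i mod 2].
Applying it to kiosk: k+7=r, i+4=m, o+7=v, s+4=w, k+7=r.

rmvwr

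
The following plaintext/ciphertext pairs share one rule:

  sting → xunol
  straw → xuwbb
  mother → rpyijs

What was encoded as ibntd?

daisy

It's a Vigenère-style cipher with numeric key [5,1]: position i shifts by key[i mod 2].
Reversing it on ibntd: i−5=d, b−1=a, n−5=i, t−1=s, d−5=y.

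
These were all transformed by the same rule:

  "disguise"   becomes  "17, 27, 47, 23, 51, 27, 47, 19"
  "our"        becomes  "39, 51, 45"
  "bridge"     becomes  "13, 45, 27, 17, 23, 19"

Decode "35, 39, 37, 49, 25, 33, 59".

monthly

d(#4)→17 and i(#9)→27: differences scale by 2, so n = 2·pos + 9. With a=1..z=26, the number is 2·pos + 9.
Undoing it on 35, 39, 37, 49, 25, 33, 59: 35→(35−9)÷2=13=m, 39→(39−9)÷2=15=o, 37→(37−9)÷2=14=n, 49→(49−9)÷2=20=t, 25→(25−9)÷2=8=h, 33→(33−9)÷2=12=l, 59→(59−9)÷2=25=y.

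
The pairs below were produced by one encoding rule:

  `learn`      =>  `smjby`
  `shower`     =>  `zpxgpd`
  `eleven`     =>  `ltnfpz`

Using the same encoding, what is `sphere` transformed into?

In learn: l→s is +7, e→m is +8, a→j is +9, r→b is +10 — the shift increases by 1 each position. Each letter shifts forward by (position + 7), i.e. 7, 8, 9, … — the shift grows by one for each successive letter.
On sphere: s+7=z, p+8=x, h+9=q, e+10=o, r+11=c, e+12=q.

zxqocq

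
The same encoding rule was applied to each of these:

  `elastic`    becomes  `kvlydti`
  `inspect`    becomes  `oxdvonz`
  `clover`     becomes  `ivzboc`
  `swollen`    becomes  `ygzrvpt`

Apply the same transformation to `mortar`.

syczkc

The shifts repeat in a cycle of length 3: positions 0,1,… shift by +6, +10, +11, then the pattern repeats.
On mortar: m+6=s, o+10=y, r+11=c, t+6=z, a+10=k, r+11=c.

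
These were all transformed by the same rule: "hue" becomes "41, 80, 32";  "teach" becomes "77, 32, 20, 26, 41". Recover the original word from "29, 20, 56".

dam

h(#8)→41 and u(#21)→80: differences scale by 3, so n = 3·pos + 17. With a=1..z=26, the number is 3·pos + 17.
Undoing it on 29, 20, 56: 29→(29−17)÷3=4=d, 20→(20−17)÷3=1=a, 56→(56−17)÷3=13=m.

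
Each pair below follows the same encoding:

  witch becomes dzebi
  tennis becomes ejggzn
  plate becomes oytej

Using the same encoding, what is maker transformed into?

pthjw

w(22)→d(3) and i(8)→z(25) fit y≡17x+19 (mod 26); the inverse of 17 mod 26 is 23. Each letter's alphabet position (a=0..z=25) is mapped through 17·x+19 mod 26 — an affine cipher.
On maker: m(12)→17·12+19≡15=p; a(0)→17·0+19≡19=t; k(10)→17·10+19≡7=h; e(4)→17·4+19≡9=j; r(17)→17·17+19≡22=w (all mod 26).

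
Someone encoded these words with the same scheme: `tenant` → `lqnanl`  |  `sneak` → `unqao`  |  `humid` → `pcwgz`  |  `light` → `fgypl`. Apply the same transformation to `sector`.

uqiled

t(19)→l(11) and e(4)→q(16) fit y≡17x+0 (mod 26); the inverse of 17 mod 26 is 23. Treating letters as 0–25, the rule is x ↦ 17x + 0 (mod 26).
On sector: s(18)→17·18+0≡20=u; e(4)→17·4+0≡16=q; c(2)→17·2+0≡8=i; t(19)→17·19+0≡11=l; o(14)→17·14+0≡4=e; r(17)→17·17+0≡3=d (all mod 26).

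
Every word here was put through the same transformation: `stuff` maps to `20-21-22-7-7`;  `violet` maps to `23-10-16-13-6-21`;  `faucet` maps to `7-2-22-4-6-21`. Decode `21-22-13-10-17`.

Letters become their 1-based position plus 1 (so a→2, b→3, …).
Reversing it on 21-22-13-10-17: 21→(21−1)÷1=20=t, 22→(22−1)÷1=21=u, 13→(13−1)÷1=12=l, 10→(10−1)÷1=9=i, 17→(17−1)÷1=16=p.

tulip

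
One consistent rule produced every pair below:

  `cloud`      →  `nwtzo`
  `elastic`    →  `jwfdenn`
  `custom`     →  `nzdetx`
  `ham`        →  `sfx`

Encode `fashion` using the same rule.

The shift depends on letter class: consonant c→n is +11, but vowel o→t is +5. Two shifts are in play — +5 for a/e/i/o/u, +11 for every other letter.
For fashion: f(cons)+11=q, a(vowel)+5=f, s(cons)+11=d, h(cons)+11=s, i(vowel)+5=n, o(vowel)+5=t, n(cons)+11=y.

qfdsnty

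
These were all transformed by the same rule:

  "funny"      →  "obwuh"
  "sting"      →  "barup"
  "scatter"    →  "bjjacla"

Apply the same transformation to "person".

ylazxu

Shifts by position in funny: pos 0: f→o (+9), pos 1: u→b (+7), pos 2: n→w (+9), pos 3: n→u (+7) — repeating every 2. The shifts repeat in a cycle of length 2: positions 0,1,… shift by +9, +7, then the pattern repeats.
On person: p+9=y, e+7=l, r+9=a, s+7=z, o+9=x, n+7=u.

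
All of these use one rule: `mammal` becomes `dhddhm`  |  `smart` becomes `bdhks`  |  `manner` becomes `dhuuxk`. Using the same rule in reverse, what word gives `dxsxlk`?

m(12)→d(3) and a(0)→h(7) fit y≡17x+7 (mod 26); the inverse of 17 mod 26 is 23. Each letter's alphabet position (a=0..z=25) is mapped through 17·x+7 mod 26 — an affine cipher.
Decoding dxsxlk: d(3)→23·(3−7)≡12=m; x(23)→23·(23−7)≡4=e; s(18)→23·(18−7)≡19=t; x(23)→23·(23−7)≡4=e; l(11)→23·(11−7)≡14=o; k(10)→23·(10−7)≡17=r (all mod 26).

meteor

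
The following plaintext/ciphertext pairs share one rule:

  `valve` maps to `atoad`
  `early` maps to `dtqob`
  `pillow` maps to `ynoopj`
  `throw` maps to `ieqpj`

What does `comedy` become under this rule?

v(21)→a(0) and a(0)→t(19) fit y≡9x+19 (mod 26); the inverse of 9 mod 26 is 3. Each letter's alphabet position (a=0..z=25) is mapped through 9·x+19 mod 26 — an affine cipher.
For comedy: c(2)→9·2+19≡11=l; o(14)→9·14+19≡15=p; m(12)→9·12+19≡23=x; e(4)→9·4+19≡3=d; d(3)→9·3+19≡20=u; y(24)→9·24+19≡1=b (all mod 26).

lpxdub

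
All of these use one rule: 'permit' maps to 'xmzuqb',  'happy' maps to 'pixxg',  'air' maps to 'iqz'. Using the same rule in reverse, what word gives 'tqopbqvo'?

lighting

It's a constant shift of +8 (ROT8).
Reversing it on tqopbqvo: t−8=l, q−8=i, o−8=g, p−8=h, b−8=t, q−8=i, v−8=n, o−8=g.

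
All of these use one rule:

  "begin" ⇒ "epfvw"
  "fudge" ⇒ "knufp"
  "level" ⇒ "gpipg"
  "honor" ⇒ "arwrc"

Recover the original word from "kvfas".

fight

b(1)→e(4) and e(4)→p(15) fit y≡21x+9 (mod 26); the inverse of 21 mod 26 is 5. Each letter's alphabet position (a=0..z=25) is mapped through 21·x+9 mod 26 — an affine cipher.
Undoing it on kvfas: k(10)→5·(10−9)≡5=f; v(21)→5·(21−9)≡8=i; f(5)→5·(5−9)≡6=g; a(0)→5·(0−9)≡7=h; s(18)→5·(18−9)≡19=t (all mod 26).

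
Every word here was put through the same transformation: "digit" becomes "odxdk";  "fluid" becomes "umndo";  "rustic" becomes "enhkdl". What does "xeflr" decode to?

d(3)→o(14) and i(8)→d(3) fit y≡3x+5 (mod 26); the inverse of 3 mod 26 is 9. Treating letters as 0–25, the rule is x ↦ 3x + 5 (mod 26).
Reversing it on xeflr: x(23)→9·(23−5)≡6=g; e(4)→9·(4−5)≡17=r; f(5)→9·(5−5)≡0=a; l(11)→9·(11−5)≡2=c; r(17)→9·(17−5)≡4=e (all mod 26).

grace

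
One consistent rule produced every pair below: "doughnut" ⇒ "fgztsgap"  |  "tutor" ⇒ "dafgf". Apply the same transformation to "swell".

The output letters match the input read backwards, each shifted +12: doughnut reversed is tunhguod. Read the word backwards and shift each letter +12.
For swell: reverse → llews; then shift: l+12=x, l+12=x, e+12=q, w+12=i, s+12=e.

xxqie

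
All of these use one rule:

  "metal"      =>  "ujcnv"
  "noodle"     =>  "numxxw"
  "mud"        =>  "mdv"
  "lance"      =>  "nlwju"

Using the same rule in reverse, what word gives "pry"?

The output letters match the input read backwards, each shifted +9: metal reversed is latem. Read the word backwards and shift each letter +9.
Undoing it on pry: shift back: p−9=g, r−9=i, y−9=p → gip; then reverse → pig.

pig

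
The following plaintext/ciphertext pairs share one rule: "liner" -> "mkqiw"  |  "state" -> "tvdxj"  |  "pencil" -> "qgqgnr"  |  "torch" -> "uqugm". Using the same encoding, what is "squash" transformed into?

Each letter shifts forward by (position + 1), i.e. 1, 2, 3, … — the shift grows by one for each successive letter.
Applying it to squash: s+1=t, q+2=s, u+3=x, a+4=e, s+5=x, h+6=n.

tsxexn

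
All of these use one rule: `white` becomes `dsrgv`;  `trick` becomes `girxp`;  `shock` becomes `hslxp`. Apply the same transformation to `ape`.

zkv

This is the alphabet-reversal cipher (Atbash): a becomes z, b becomes y, etc.
On ape: a↔z, p↔k, e↔v.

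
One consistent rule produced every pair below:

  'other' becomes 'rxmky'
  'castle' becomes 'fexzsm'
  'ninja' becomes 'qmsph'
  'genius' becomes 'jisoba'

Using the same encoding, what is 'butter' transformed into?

eyyzlz

In other: o→r is +3, t→x is +4, h→m is +5, e→k is +6 — the shift increases by 1 each position. The shift increases by 1 at each position, starting from +3: 3, 4, 5, ….
On butter: b+3=e, u+4=y, t+5=y, t+6=z, e+7=l, r+8=z.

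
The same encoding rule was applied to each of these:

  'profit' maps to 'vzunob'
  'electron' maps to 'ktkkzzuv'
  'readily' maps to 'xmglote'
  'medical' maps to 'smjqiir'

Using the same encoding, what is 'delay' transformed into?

The shifts repeat in a cycle of length 2: positions 0,1,… shift by +6, +8, then the pattern repeats.
On delay: d+6=j, e+8=m, l+6=r, a+8=i, y+6=e.

jmrie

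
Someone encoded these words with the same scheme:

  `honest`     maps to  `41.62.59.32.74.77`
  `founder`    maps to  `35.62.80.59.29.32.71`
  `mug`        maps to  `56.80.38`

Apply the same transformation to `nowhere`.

59.62.86.41.32.71.32

h(#8)→41 and o(#15)→62: differences scale by 3, so n = 3·pos + 17. The formula is n = 3×(alphabet index, a=1) + 17.
On nowhere: n=14→59, o=15→62, w=23→86, h=8→41, e=5→32, r=18→71, e=5→32.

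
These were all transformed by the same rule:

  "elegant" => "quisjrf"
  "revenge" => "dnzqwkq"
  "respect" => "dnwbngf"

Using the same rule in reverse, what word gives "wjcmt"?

kayak

Shifts by position in elegant: pos 0: e→q (+12), pos 1: l→u (+9), pos 2: e→i (+4), pos 3: g→s (+12), pos 4: a→j (+9), pos 5: n→r (+4) — repeating every 3. It's a Vigenère-style cipher with numeric key [12,9,4]: position i shifts by key[i mod 3].
Reversing it on wjcmt: w−12=k, j−9=a, c−4=y, m−12=a, t−9=k.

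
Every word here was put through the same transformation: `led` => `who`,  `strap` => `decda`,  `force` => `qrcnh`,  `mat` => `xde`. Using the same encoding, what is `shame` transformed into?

The shift depends on letter class: consonant l→w is +11, but vowel e→h is +3. Two shifts are in play — +3 for a/e/i/o/u, +11 for every other letter.
On shame: s(cons)+11=d, h(cons)+11=s, a(vowel)+3=d, m(cons)+11=x, e(vowel)+3=h.

dsdxh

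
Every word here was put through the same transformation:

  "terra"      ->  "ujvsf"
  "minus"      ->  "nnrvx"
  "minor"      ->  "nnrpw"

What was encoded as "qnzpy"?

Shifts by position in terra: pos 0: t→u (+1), pos 1: e→j (+5), pos 2: r→v (+4), pos 3: r→s (+1), pos 4: a→f (+5) — repeating every 3. It's a Vigenère-style cipher with numeric key [1,5,4]: position i shifts by key[i mod 3].
Decoding qnzpy: q−1=p, n−5=i, z−4=v, p−1=o, y−5=t.

pivot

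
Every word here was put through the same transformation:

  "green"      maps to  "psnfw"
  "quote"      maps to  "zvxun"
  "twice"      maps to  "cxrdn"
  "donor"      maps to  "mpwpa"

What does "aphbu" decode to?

Shifts by position in green: pos 0: g→p (+9), pos 1: r→s (+1), pos 2: e→n (+9), pos 3: e→f (+1) — repeating every 2. It's a Vigenère-style cipher with numeric key [9,1]: position i shifts by key[i mod 2].
Undoing it on aphbu: a−9=r, p−1=o, h−9=y, b−1=a, u−9=l.

royal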